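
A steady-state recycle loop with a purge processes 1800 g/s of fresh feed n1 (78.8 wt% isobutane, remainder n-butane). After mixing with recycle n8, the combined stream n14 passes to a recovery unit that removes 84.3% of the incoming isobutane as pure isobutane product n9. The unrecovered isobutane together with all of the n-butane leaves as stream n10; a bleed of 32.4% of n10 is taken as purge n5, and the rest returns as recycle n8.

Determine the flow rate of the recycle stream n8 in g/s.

n-butane enters only via n1 and leaves only via the purge: 1800×0.212 = 0.324×(n-butane in n10), and the recovery unit passes all n-butane, so n-butane in n14 = n-butane in n10 = 1177.8 g/s.
isobutane in n14: m_A = 1800×0.788 + (1−0.324)·(1−0.843)·m_A, so m_A = 1418.4/0.8939 = 1586.8 g/s.
n10 = (1−0.843)×1586.8 + 1177.8 = 1426.9 g/s.
Recycle n8 = (1−0.324)×1426.9 = 964.59 g/s.

964.6 g/s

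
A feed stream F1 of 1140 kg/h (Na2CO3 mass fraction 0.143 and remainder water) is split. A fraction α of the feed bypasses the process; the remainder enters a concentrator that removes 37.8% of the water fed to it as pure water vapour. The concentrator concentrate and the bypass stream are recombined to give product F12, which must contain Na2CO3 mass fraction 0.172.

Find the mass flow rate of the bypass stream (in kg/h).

546.7 kg/h

All 1140×0.143 = 163.02 kg/h of Na2CO3 reaches F12, so F12 = 163.02/0.172 = 947.79 kg/h and vapour = 192.21 kg/h.
The evaporator receives (1−α)·1140 of feed at 0.857 water and removes 0.378 of that water:
0.378×0.857×(1−α)×1140 = 192.21
(1−α) = 192.21/369.3 = 0.5205;  α = 0.4795.
Bypass flow = 0.4795×1140 = 546.66 kg/h.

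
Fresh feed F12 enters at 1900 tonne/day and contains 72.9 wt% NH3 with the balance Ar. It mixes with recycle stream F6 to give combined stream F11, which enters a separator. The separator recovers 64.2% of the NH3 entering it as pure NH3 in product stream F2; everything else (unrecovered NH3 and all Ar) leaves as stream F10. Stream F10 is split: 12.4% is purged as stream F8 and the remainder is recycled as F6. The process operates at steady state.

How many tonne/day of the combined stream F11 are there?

6170 tonne/day

Ar enters only via F12 and leaves only via the purge: 1900×0.271 = 0.124×(Ar in F10), and the separator passes all Ar, so Ar in F11 = Ar in F10 = 4152.4 tonne/day.
NH3 in F11: m_A = 1900×0.729 + (1−0.124)·(1−0.642)·m_A, so m_A = 1385.1/0.6864 = 2017.9 tonne/day.
F11 = 2017.9 + 4152.4 = 6170.4 tonne/day.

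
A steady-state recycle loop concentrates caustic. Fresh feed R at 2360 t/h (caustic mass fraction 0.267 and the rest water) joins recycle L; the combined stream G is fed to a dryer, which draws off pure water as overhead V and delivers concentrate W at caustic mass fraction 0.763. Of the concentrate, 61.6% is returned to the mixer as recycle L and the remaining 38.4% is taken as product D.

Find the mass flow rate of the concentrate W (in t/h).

Overall caustic balance (none leaves overhead): caustic in fresh feed = caustic in product, i.e. 2360×0.267 = (1−0.616)·W·0.763.
W = 630.12/(0.763×0.384) = 2150.6 t/h.

2151 t/h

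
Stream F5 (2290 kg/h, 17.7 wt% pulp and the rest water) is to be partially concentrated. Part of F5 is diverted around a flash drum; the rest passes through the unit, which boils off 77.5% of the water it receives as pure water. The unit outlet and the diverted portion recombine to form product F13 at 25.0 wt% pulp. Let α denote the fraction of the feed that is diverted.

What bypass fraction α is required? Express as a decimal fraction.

0.542

All 2290×0.177 = 405.33 kg/h of pulp reaches F13, so F13 = 405.33/0.250 = 1621.3 kg/h and vapour = 668.68 kg/h.
The evaporator receives (1−α)·2290 of feed at 0.823 water and removes 0.775 of that water:
0.775×0.823×(1−α)×2290 = 668.68
(1−α) = 668.68/1460.6 = 0.4578;  α = 0.5422.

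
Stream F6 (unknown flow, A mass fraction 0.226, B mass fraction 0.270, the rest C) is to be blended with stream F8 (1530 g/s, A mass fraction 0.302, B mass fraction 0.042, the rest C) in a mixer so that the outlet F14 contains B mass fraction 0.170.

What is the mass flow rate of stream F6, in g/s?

1958 g/s

Let F6 be the unknown flow. Total out = 1530 + F6.
B balance: 64.26 + 0.270·F6 = 0.170·(1530 + F6)
(0.270 − 0.170)·F6 = 0.170×1530 − 64.26 = 195.84
F6 = 195.84 / 0.100 = 1958.4 g/s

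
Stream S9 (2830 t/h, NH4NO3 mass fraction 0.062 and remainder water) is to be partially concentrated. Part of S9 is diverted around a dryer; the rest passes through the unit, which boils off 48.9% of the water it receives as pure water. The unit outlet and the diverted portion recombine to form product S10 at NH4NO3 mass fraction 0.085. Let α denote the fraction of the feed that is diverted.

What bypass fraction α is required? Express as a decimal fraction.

0.410

All 2830×0.062 = 175.46 t/h of NH4NO3 reaches S10, so S10 = 175.46/0.085 = 2064.2 t/h and vapour = 765.76 t/h.
The evaporator receives (1−α)·2830 of feed at 0.938 water and removes 0.489 of that water:
0.489×0.938×(1−α)×2830 = 765.76
(1−α) = 765.76/1298.1 = 0.5899;  α = 0.4101.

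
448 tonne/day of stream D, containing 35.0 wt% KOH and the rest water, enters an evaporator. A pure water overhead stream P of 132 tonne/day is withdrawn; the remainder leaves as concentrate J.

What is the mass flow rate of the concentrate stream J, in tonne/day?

Concentrate = 448 − 132 = 316 tonne/day.

316 tonne/day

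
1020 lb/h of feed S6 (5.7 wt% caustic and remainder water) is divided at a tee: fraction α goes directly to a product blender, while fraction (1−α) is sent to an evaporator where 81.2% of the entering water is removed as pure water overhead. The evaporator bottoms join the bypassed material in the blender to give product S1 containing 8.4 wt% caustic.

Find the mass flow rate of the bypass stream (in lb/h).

591.8 lb/h

All 1020×0.057 = 58.14 lb/h of caustic reaches S1, so S1 = 58.14/0.084 = 692.14 lb/h and vapour = 327.86 lb/h.
The evaporator receives (1−α)·1020 of feed at 0.943 water and removes 0.812 of that water:
0.812×0.943×(1−α)×1020 = 327.86
(1−α) = 327.86/781.03 = 0.4198;  α = 0.5802.
Bypass flow = 0.5802×1020 = 591.83 lb/h.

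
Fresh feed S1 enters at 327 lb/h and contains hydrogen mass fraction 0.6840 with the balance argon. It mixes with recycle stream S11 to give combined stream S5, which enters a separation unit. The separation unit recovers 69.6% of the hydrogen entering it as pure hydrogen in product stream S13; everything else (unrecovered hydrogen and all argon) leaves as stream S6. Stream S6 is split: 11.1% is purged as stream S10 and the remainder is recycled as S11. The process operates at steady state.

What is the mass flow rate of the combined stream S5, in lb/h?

argon enters only via S1 and leaves only via the purge: 327×0.316 = 0.111×(argon in S6), and the separation unit passes all argon, so argon in S5 = argon in S6 = 930.92 lb/h.
hydrogen in S5: m_A = 327×0.684 + (1−0.111)·(1−0.696)·m_A, so m_A = 223.67/0.7297 = 306.5 lb/h.
S5 = 306.5 + 930.92 = 1237.4 lb/h.

1237 lb/h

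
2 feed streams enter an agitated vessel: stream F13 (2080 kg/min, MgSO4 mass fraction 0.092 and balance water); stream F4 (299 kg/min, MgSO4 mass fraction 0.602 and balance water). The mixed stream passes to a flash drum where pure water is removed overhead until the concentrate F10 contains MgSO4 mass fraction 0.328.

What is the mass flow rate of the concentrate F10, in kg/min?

MgSO4 entering = 2080×0.092 + 299×0.602 = 371.36 kg/min.
All MgSO4 reports to F10, so F10 = 371.36/0.328 = 1132.2 kg/min.

1132 kg/min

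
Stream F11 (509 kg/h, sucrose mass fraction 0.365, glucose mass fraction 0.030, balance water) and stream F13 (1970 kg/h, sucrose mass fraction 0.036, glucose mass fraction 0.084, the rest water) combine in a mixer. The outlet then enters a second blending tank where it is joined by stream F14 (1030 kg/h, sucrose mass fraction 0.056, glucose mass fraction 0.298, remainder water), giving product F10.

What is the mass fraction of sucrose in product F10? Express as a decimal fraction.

0.090

Overall, product flow = 3509 kg/h.
sucrose in = 509×0.365 + 1970×0.036 + 1030×0.056 = 314.38 kg/h.
sucrose fraction in F10 = 0.090.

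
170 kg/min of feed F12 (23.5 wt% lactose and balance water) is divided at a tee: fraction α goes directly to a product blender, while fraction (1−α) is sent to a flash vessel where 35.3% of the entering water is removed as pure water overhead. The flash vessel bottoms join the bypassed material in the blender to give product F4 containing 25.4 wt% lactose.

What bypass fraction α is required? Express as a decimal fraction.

All 170×0.235 = 39.95 kg/min of lactose reaches F4, so F4 = 39.95/0.254 = 157.28 kg/min and vapour = 12.717 kg/min.
The evaporator receives (1−α)·170 of feed at 0.765 water and removes 0.353 of that water:
0.353×0.765×(1−α)×170 = 12.717
(1−α) = 12.717/45.908 = 0.2770;  α = 0.7230.

0.723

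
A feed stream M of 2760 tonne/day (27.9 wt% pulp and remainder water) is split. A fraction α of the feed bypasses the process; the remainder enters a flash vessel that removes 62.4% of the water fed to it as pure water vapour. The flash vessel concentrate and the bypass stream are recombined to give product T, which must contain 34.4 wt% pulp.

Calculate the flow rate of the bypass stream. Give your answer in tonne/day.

All 2760×0.279 = 770.04 tonne/day of pulp reaches T, so T = 770.04/0.344 = 2238.5 tonne/day and vapour = 521.51 tonne/day.
The evaporator receives (1−α)·2760 of feed at 0.721 water and removes 0.624 of that water:
0.624×0.721×(1−α)×2760 = 521.51
(1−α) = 521.51/1241.7 = 0.4200;  α = 0.5800.
Bypass flow = 0.5800×2760 = 1600.8 tonne/day.

1601 tonne/day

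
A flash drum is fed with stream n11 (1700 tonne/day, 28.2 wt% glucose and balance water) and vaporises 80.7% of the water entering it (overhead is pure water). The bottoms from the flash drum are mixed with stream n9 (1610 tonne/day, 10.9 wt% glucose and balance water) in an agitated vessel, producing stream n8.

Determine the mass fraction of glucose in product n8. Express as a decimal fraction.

0.282

Vapour removed = 0.807×0.718×1700 = 985.02 tonne/day; concentrate = 714.98 tonne/day.
glucose reaching the mixer = 479.4 (from concentrate) + 1610×0.109 = 654.89 tonne/day.
Product flow = 714.98 + 1610 = 2325 tonne/day; glucose fraction = 0.282.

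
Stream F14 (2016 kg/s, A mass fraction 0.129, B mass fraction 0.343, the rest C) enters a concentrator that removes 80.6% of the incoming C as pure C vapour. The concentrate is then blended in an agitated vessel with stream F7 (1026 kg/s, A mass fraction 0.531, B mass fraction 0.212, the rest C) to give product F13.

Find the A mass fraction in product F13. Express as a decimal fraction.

0.369

Vapour removed = 0.806×0.528×2016 = 857.95 kg/s; concentrate = 1158.1 kg/s.
A reaching the mixer = 260.06 (from concentrate) + 1026×0.531 = 804.87 kg/s.
Product flow = 1158.1 + 1026 = 2184.1 kg/s; A fraction = 0.369.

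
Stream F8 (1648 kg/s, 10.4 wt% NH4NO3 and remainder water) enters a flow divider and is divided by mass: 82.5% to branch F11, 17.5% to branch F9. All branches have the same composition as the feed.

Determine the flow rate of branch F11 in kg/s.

Branch F11 flow = 0.825×1648 = 1359.6 kg/s.

1360 kg/s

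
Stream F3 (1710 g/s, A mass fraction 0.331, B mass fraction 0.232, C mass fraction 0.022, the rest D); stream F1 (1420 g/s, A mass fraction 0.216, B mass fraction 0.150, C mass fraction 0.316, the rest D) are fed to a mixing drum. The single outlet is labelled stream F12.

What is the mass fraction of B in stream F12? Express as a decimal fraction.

0.195

Total flow out = 1710 + 1420 = 3130 g/s.
B in = 1710×0.232 + 1420×0.150 = 609.72 g/s.
B mass fraction in F12 = 609.72/3130 = 0.195.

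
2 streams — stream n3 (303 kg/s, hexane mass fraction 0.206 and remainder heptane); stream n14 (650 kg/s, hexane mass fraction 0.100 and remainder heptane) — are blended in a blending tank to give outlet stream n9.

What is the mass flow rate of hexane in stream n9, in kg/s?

127.4 kg/s

hexane out = hexane in = 303×0.206 + 650×0.100 = 127.42 kg/s.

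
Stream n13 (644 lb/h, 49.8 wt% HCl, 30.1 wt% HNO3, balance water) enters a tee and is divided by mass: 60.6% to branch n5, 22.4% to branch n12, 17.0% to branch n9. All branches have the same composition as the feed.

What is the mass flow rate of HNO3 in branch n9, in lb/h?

Branch n9 total = 0.170×644 = 109.48 lb/h.
HNO3 in n9 = 0.301×109.48 = 32.953 lb/h.

32.95 lb/h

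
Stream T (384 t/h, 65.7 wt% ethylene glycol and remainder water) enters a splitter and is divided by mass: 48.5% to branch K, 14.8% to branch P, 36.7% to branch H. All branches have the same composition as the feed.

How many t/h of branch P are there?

Branch P flow = 0.148×384 = 56.832 t/h.

56.83 t/h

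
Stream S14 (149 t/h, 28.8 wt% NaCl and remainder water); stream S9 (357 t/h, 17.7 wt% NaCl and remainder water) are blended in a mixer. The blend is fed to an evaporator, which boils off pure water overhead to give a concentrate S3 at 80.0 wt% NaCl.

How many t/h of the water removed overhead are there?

NaCl entering = 149×0.288 + 357×0.177 = 106.1 t/h.
All NaCl reports to S3, so S3 = 106.1/0.800 = 132.63 t/h.
Total feed = 506 t/h; overhead = 506 − 132.63 = 373.37 t/h.

373.4 t/h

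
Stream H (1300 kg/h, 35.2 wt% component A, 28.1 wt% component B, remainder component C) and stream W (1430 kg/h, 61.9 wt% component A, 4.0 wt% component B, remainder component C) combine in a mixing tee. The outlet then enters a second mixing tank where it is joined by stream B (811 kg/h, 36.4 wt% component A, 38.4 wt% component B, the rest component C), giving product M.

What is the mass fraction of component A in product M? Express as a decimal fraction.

0.463

Overall, product flow = 3541 kg/h.
component A in = 1300×0.352 + 1430×0.619 + 811×0.364 = 1638 kg/h.
component A fraction in M = 0.463.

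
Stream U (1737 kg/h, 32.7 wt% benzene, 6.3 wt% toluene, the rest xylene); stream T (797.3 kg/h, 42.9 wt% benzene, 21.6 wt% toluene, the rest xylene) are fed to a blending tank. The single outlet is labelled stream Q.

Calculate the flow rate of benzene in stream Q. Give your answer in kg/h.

benzene out = benzene in = 1737×0.327 + 797.3×0.429 = 910.04 kg/h.

910 kg/h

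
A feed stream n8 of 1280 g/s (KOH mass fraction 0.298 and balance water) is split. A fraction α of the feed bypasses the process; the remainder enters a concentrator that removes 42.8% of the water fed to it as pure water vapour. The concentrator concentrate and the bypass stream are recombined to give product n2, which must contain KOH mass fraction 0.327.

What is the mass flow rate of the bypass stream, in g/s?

All 1280×0.298 = 381.44 g/s of KOH reaches n2, so n2 = 381.44/0.327 = 1166.5 g/s and vapour = 113.52 g/s.
The evaporator receives (1−α)·1280 of feed at 0.702 water and removes 0.428 of that water:
0.428×0.702×(1−α)×1280 = 113.52
(1−α) = 113.52/384.58 = 0.2952;  α = 0.7048.
Bypass flow = 0.7048×1280 = 902.18 g/s.

902.2 g/s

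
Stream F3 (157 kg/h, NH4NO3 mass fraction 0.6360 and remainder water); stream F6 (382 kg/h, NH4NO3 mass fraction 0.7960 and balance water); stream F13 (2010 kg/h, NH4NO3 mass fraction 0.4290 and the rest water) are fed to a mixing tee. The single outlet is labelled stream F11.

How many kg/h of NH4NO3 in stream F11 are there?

1266 kg/h

NH4NO3 out = NH4NO3 in = 157×0.636 + 382×0.796 + 2010×0.429 = 1266.2 kg/h.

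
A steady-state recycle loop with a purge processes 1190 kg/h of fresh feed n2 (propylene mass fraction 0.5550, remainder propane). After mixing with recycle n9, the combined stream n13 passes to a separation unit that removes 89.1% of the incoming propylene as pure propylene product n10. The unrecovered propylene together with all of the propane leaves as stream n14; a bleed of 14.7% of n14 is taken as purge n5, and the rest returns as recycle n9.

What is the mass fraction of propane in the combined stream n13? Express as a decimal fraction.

propane enters only via n2 and leaves only via the purge: 1190×0.445 = 0.147×(propane in n14), and the separation unit passes all propane, so propane in n13 = propane in n14 = 3602.4 kg/h.
propylene in n13: m_A = 1190×0.555 + (1−0.147)·(1−0.891)·m_A, so m_A = 660.45/0.9070 = 728.15 kg/h.
n13 = 728.15 + 3602.4 = 4330.5 kg/h.
propane fraction in n13 = 3602.4/4330.5 = 0.8319.

0.8319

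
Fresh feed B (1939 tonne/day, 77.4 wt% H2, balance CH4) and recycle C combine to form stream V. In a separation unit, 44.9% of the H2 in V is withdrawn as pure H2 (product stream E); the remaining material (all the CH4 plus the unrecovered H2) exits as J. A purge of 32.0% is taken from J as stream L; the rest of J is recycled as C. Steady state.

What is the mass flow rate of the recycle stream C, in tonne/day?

1830 tonne/day

CH4 enters only via B and leaves only via the purge: 1939×0.226 = 0.320×(CH4 in J), and the separation unit passes all CH4, so CH4 in V = CH4 in J = 1369.4 tonne/day.
H2 in V: m_A = 1939×0.774 + (1−0.320)·(1−0.449)·m_A, so m_A = 1500.8/0.6253 = 2400 tonne/day.
J = (1−0.449)×2400 + 1369.4 = 2691.8 tonne/day.
Recycle C = (1−0.320)×2691.8 = 1830.4 tonne/day.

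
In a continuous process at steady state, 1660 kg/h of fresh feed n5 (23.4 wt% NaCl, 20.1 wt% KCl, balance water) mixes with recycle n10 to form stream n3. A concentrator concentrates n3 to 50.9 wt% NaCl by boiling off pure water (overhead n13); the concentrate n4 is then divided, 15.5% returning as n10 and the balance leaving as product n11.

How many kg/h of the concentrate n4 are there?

Overall NaCl balance (none leaves overhead): NaCl in fresh feed = NaCl in product, i.e. 1660×0.234 = (1−0.155)·n4·0.509.
n4 = 388.44/(0.509×0.845) = 903.13 kg/h.

903.1 kg/h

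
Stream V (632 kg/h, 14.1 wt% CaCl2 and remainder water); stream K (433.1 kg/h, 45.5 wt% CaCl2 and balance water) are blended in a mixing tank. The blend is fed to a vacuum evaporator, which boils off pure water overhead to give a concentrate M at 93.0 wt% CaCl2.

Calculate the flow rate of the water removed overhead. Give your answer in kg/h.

CaCl2 entering = 632×0.141 + 433.1×0.455 = 286.17 kg/h.
All CaCl2 reports to M, so M = 286.17/0.930 = 307.71 kg/h.
Total feed = 1065.1 kg/h; overhead = 1065.1 − 307.71 = 757.39 kg/h.

757.4 kg/h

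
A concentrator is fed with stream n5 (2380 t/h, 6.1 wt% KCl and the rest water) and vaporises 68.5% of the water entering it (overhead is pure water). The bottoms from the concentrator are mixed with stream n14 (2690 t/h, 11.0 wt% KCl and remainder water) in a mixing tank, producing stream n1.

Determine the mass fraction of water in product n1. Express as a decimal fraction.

0.8754

Vapour removed = 0.685×0.939×2380 = 1530.9 t/h; concentrate = 849.15 t/h.
water reaching the mixer = 703.97 (from concentrate) + 2690×0.890 = 3098.1 t/h.
Product flow = 849.15 + 2690 = 3539.1 t/h; water fraction = 0.8754.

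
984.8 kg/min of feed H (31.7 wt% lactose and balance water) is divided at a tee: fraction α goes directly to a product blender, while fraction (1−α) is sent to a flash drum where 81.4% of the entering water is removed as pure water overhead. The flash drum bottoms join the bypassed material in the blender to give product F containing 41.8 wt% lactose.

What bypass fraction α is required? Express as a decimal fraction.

All 984.8×0.317 = 312.18 kg/min of lactose reaches F, so F = 312.18/0.418 = 746.85 kg/min and vapour = 237.95 kg/min.
The evaporator receives (1−α)·984.8 of feed at 0.683 water and removes 0.814 of that water:
0.814×0.683×(1−α)×984.8 = 237.95
(1−α) = 237.95/547.51 = 0.4346;  α = 0.5654.

0.565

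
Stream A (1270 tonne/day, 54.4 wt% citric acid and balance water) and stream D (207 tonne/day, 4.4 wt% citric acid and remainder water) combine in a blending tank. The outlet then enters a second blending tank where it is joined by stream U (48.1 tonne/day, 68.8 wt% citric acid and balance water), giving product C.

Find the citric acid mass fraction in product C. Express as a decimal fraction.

Overall, product flow = 1525.1 tonne/day.
citric acid in = 1270×0.544 + 207×0.044 + 48.1×0.688 = 733.08 tonne/day.
citric acid fraction in C = 0.4807.

0.4807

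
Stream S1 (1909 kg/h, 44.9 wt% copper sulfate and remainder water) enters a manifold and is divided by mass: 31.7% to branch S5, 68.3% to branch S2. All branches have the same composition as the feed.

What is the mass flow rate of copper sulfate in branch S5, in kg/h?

271.7 kg/h

Branch S5 total = 0.317×1909 = 605.15 kg/h.
copper sulfate in S5 = 0.449×605.15 = 271.71 kg/h.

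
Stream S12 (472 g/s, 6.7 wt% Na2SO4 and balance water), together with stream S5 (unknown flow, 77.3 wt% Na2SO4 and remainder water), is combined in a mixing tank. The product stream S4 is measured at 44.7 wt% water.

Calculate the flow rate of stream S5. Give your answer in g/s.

Let S5 be the unknown flow. Total out = 472 + S5.
water balance: 440.38 + 0.227·S5 = 0.447·(472 + S5)
(0.227 − 0.447)·S5 = 0.447×472 − 440.38 = -229.39
S5 = -229.39 / -0.220 = 1042.7 g/s

1043 g/s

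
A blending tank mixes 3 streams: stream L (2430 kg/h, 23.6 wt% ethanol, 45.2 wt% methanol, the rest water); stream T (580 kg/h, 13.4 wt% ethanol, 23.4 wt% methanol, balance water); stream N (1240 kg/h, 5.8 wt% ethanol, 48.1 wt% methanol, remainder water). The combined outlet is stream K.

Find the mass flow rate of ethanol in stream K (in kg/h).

ethanol out = ethanol in = 2430×0.236 + 580×0.134 + 1240×0.058 = 723.12 kg/h.

723.1 kg/h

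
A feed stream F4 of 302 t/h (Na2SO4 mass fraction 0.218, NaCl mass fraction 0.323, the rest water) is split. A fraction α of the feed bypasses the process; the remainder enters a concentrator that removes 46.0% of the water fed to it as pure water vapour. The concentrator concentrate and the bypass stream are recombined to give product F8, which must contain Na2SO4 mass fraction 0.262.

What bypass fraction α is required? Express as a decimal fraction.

All 302×0.218 = 65.836 t/h of Na2SO4 reaches F8, so F8 = 65.836/0.262 = 251.28 t/h and vapour = 50.718 t/h.
The evaporator receives (1−α)·302 of feed at 0.459 water and removes 0.460 of that water:
0.460×0.459×(1−α)×302 = 50.718
(1−α) = 50.718/63.764 = 0.7954;  α = 0.2046.

0.205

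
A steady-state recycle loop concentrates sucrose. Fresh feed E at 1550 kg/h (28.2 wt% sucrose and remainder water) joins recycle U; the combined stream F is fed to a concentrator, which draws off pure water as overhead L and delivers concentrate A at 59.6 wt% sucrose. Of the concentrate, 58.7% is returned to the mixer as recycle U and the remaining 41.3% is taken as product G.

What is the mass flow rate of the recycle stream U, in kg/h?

Overall sucrose balance (none leaves overhead): sucrose in fresh feed = sucrose in product, i.e. 1550×0.282 = (1−0.587)·A·0.596.
A = 437.1/(0.596×0.413) = 1775.8 kg/h.
Recycle U = 0.587×1775.8 = 1042.4 kg/h.

1042 kg/h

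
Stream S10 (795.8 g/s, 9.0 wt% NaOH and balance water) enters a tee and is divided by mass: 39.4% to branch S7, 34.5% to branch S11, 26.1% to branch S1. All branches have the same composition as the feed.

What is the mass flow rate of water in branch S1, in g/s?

189 g/s

Branch S1 total = 0.261×795.8 = 207.7 g/s.
water in S1 = 0.910×207.7 = 189.01 g/s.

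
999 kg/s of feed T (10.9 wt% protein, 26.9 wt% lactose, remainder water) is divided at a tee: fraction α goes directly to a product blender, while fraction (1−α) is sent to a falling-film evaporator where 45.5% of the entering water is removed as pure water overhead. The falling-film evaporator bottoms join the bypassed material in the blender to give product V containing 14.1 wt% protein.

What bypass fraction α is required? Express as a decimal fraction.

All 999×0.109 = 108.89 kg/s of protein reaches V, so V = 108.89/0.141 = 772.28 kg/s and vapour = 226.72 kg/s.
The evaporator receives (1−α)·999 of feed at 0.622 water and removes 0.455 of that water:
0.455×0.622×(1−α)×999 = 226.72
(1−α) = 226.72/282.73 = 0.8019;  α = 0.1981.

0.198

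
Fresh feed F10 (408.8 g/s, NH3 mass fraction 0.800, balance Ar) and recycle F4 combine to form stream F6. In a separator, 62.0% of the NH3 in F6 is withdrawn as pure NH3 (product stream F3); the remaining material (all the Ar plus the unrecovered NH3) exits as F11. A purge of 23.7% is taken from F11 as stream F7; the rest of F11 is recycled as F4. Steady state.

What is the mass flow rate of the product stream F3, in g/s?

285.6 g/s

NH3 in F6: m_A = 408.8×0.800 + (1−0.237)·(1−0.620)·m_A, so m_A = 327.04/0.7101 = 460.58 g/s.
Product F3 = 0.620×460.58 = 285.56 g/s.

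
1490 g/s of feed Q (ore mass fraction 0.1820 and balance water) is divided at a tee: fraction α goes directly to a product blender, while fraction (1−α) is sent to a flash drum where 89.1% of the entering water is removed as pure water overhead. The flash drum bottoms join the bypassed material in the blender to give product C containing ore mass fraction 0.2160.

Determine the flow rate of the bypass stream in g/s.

1168 g/s

All 1490×0.182 = 271.18 g/s of ore reaches C, so C = 271.18/0.216 = 1255.5 g/s and vapour = 234.54 g/s.
The evaporator receives (1−α)·1490 of feed at 0.818 water and removes 0.891 of that water:
0.891×0.818×(1−α)×1490 = 234.54
(1−α) = 234.54/1086 = 0.2160;  α = 0.7840.
Bypass flow = 0.7840×1490 = 1168.2 g/s.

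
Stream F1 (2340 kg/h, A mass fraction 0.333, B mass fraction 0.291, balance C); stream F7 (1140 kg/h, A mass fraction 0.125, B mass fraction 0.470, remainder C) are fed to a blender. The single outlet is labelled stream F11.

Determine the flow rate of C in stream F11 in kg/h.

1342 kg/h

C out = C in = 2340×0.376 + 1140×0.405 = 1341.5 kg/h.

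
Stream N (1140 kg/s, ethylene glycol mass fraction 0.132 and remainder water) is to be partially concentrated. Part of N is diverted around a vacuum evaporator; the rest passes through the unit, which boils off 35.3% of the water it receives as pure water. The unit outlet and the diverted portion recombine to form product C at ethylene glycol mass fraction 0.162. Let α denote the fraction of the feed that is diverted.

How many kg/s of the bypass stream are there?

All 1140×0.132 = 150.48 kg/s of ethylene glycol reaches C, so C = 150.48/0.162 = 928.89 kg/s and vapour = 211.11 kg/s.
The evaporator receives (1−α)·1140 of feed at 0.868 water and removes 0.353 of that water:
0.353×0.868×(1−α)×1140 = 211.11
(1−α) = 211.11/349.3 = 0.6044;  α = 0.3956.
Bypass flow = 0.3956×1140 = 451 kg/s.

451 kg/s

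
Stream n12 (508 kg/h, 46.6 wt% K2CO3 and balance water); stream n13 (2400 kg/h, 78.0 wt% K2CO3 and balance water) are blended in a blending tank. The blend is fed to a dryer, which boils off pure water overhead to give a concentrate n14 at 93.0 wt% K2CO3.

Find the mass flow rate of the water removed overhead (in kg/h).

K2CO3 entering = 508×0.466 + 2400×0.780 = 2108.7 kg/h.
All K2CO3 reports to n14, so n14 = 2108.7/0.930 = 2267.4 kg/h.
Total feed = 2908 kg/h; overhead = 2908 − 2267.4 = 640.55 kg/h.

640.6 kg/h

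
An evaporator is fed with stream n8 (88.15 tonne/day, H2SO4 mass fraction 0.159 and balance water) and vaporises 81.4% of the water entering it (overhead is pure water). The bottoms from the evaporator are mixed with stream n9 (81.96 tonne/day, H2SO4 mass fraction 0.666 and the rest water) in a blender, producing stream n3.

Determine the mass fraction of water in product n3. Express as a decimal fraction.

0.375

Vapour removed = 0.814×0.841×88.15 = 60.345 tonne/day; concentrate = 27.805 tonne/day.
water reaching the mixer = 13.789 (from concentrate) + 81.96×0.334 = 41.164 tonne/day.
Product flow = 27.805 + 81.96 = 109.76 tonne/day; water fraction = 0.375.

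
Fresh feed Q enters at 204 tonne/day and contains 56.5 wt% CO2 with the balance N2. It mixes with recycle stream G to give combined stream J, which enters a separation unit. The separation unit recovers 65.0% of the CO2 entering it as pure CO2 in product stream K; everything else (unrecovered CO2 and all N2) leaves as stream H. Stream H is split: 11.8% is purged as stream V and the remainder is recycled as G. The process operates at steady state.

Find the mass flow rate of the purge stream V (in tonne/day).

95.63 tonne/day

N2 enters only via Q and leaves only via the purge: 204×0.435 = 0.118×(N2 in H), and the separation unit passes all N2, so N2 in J = N2 in H = 752.03 tonne/day.
CO2 in J: m_A = 204×0.565 + (1−0.118)·(1−0.650)·m_A, so m_A = 115.26/0.6913 = 166.73 tonne/day.
H = (1−0.650)×166.73 + 752.03 = 810.39 tonne/day.
Purge V = 0.118×810.39 = 95.626 tonne/day.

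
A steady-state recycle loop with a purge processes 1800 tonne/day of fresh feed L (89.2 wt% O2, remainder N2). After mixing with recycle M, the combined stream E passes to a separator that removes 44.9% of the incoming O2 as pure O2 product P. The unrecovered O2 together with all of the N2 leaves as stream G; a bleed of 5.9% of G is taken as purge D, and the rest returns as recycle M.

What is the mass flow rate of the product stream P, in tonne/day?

O2 in E: m_A = 1800×0.892 + (1−0.059)·(1−0.449)·m_A, so m_A = 1605.6/0.4815 = 3334.5 tonne/day.
Product P = 0.449×3334.5 = 1497.2 tonne/day.

1497 tonne/day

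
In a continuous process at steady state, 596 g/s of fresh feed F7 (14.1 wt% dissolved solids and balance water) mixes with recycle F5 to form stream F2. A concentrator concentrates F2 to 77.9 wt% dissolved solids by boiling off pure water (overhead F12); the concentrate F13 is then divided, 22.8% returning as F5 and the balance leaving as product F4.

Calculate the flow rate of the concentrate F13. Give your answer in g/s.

Overall dissolved solids balance (none leaves overhead): dissolved solids in fresh feed = dissolved solids in product, i.e. 596×0.141 = (1−0.228)·F13·0.779.
F13 = 84.036/(0.779×0.772) = 139.74 g/s.

139.7 g/s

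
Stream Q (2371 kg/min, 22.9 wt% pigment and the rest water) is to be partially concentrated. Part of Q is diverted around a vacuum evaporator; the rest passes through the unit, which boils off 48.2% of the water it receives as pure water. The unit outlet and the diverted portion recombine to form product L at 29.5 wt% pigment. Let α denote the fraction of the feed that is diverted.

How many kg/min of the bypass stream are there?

943.6 kg/min

All 2371×0.229 = 542.96 kg/min of pigment reaches L, so L = 542.96/0.295 = 1840.5 kg/min and vapour = 530.46 kg/min.
The evaporator receives (1−α)·2371 of feed at 0.771 water and removes 0.482 of that water:
0.482×0.771×(1−α)×2371 = 530.46
(1−α) = 530.46/881.12 = 0.6020;  α = 0.3980.
Bypass flow = 0.3980×2371 = 943.58 kg/min.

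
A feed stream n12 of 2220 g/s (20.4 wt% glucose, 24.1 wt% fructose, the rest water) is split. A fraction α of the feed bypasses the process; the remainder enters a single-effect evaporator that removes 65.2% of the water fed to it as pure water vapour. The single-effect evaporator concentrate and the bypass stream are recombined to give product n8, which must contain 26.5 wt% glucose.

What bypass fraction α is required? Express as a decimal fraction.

All 2220×0.204 = 452.88 g/s of glucose reaches n8, so n8 = 452.88/0.265 = 1709 g/s and vapour = 511.02 g/s.
The evaporator receives (1−α)·2220 of feed at 0.555 water and removes 0.652 of that water:
0.652×0.555×(1−α)×2220 = 511.02
(1−α) = 511.02/803.33 = 0.6361;  α = 0.3639.

0.364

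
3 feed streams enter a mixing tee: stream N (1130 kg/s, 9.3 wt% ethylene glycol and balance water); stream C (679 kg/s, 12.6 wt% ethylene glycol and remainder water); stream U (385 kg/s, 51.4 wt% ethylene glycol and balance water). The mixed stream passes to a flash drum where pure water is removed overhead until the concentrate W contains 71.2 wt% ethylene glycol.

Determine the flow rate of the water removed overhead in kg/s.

ethylene glycol entering = 1130×0.093 + 679×0.126 + 385×0.514 = 388.53 kg/s.
All ethylene glycol reports to W, so W = 388.53/0.712 = 545.69 kg/s.
Total feed = 2194 kg/s; overhead = 2194 − 545.69 = 1648.3 kg/s.

1648 kg/s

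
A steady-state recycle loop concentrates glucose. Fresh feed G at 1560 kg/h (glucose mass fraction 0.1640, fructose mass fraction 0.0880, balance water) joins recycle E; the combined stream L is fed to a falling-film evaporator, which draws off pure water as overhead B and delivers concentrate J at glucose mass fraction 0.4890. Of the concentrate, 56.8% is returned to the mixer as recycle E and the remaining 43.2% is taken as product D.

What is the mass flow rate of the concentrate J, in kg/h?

1211 kg/h

Overall glucose balance (none leaves overhead): glucose in fresh feed = glucose in product, i.e. 1560×0.164 = (1−0.568)·J·0.489.
J = 255.84/(0.489×0.432) = 1211.1 kg/h.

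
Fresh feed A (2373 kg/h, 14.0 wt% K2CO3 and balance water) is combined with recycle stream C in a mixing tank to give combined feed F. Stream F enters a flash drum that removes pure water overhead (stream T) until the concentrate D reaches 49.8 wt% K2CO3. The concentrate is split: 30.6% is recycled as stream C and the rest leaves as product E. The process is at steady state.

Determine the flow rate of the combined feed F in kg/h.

2667 kg/h

Overall K2CO3 balance (none leaves overhead): K2CO3 in fresh feed = K2CO3 in product, i.e. 2373×0.140 = (1−0.306)·D·0.498.
D = 332.22/(0.498×0.694) = 961.25 kg/h.
Recycle C = 0.306×961.25 = 294.14 kg/h.
Combined feed F = 2373 + 294.14 = 2667.1 kg/h.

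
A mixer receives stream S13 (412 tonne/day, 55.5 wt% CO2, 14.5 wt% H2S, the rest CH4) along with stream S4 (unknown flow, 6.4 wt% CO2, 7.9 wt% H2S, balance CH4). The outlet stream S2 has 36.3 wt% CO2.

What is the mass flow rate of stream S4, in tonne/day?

264.6 tonne/day

Let S4 be the unknown flow. Total out = 412 + S4.
CO2 balance: 228.66 + 0.064·S4 = 0.363·(412 + S4)
(0.064 − 0.363)·S4 = 0.363×412 − 228.66 = -79.104
S4 = -79.104 / -0.299 = 264.56 tonne/day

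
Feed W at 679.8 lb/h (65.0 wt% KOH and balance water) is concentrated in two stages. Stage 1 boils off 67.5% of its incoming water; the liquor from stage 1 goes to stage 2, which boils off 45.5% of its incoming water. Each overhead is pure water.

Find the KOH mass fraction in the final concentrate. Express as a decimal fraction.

water in feed = 679.8×0.350 = 237.93 lb/h.
After stage 1: water left = (1−0.675)×237.93 = 77.327; stream total = 519.2 lb/h.
After stage 2: water left = (1−0.455)×77.327 = 42.143; final concentrate = 484.01 lb/h.
KOH fraction = 441.87/484.01 = 0.913.

0.913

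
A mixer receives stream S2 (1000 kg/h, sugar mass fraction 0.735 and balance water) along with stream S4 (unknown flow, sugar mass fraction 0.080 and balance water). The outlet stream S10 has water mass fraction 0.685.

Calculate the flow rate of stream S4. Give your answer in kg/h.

Let S4 be the unknown flow. Total out = 1000 + S4.
water balance: 265 + 0.920·S4 = 0.685·(1000 + S4)
(0.920 − 0.685)·S4 = 0.685×1000 − 265 = 420
S4 = 420 / 0.235 = 1787.2 kg/h

1787 kg/h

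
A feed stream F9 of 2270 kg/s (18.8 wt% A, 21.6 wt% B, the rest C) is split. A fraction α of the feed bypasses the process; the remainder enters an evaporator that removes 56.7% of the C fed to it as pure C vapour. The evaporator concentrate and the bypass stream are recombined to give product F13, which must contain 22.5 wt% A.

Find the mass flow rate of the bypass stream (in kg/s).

All 2270×0.188 = 426.76 kg/s of A reaches F13, so F13 = 426.76/0.225 = 1896.7 kg/s and vapour = 373.29 kg/s.
The evaporator receives (1−α)·2270 of feed at 0.596 C and removes 0.567 of that C:
0.567×0.596×(1−α)×2270 = 373.29
(1−α) = 373.29/767.11 = 0.4866;  α = 0.5134.
Bypass flow = 0.5134×2270 = 1165.4 kg/s.

1165 kg/s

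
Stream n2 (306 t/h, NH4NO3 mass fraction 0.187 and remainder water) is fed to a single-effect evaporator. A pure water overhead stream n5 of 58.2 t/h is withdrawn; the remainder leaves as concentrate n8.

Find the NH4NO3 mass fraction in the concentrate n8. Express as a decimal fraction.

0.231

NH4NO3 is not removed: 306×0.187 = 57.222 t/h of NH4NO3 enters n8.
Concentrate = 306 − 58.2 = 247.8 t/h.
Mass fraction = 57.222/247.8 = 0.231.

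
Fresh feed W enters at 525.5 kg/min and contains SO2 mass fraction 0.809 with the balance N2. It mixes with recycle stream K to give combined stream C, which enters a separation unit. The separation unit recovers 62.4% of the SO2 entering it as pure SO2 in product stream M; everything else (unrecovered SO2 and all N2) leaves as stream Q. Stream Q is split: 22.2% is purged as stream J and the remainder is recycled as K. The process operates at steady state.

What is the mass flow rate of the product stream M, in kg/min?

375 kg/min

SO2 in C: m_A = 525.5×0.809 + (1−0.222)·(1−0.624)·m_A, so m_A = 425.13/0.7075 = 600.91 kg/min.
Product M = 0.624×600.91 = 374.97 kg/min.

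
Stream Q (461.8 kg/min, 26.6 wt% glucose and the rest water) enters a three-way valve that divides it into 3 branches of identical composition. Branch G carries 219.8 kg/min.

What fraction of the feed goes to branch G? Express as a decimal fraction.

Fraction to G = 219.8/461.8 = 0.4760.

0.476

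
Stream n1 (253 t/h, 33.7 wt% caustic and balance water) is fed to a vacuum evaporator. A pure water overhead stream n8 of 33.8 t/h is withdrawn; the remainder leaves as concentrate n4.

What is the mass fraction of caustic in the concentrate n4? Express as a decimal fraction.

0.389

caustic is not removed: 253×0.337 = 85.261 t/h of caustic enters n4.
Concentrate = 253 − 33.8 = 219.2 t/h.
Mass fraction = 85.261/219.2 = 0.389.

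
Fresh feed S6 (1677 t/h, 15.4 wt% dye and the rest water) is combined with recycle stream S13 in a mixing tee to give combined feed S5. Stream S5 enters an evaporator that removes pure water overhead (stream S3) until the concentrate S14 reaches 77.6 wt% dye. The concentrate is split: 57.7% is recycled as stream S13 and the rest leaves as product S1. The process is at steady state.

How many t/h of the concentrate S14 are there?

786.8 t/h

Overall dye balance (none leaves overhead): dye in fresh feed = dye in product, i.e. 1677×0.154 = (1−0.577)·S14·0.776.
S14 = 258.26/(0.776×0.423) = 786.78 t/h.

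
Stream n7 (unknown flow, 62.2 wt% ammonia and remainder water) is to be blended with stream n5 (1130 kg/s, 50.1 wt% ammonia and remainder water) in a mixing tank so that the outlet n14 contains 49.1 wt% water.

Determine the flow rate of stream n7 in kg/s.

Let n7 be the unknown flow. Total out = 1130 + n7.
water balance: 563.87 + 0.378·n7 = 0.491·(1130 + n7)
(0.378 − 0.491)·n7 = 0.491×1130 − 563.87 = -9.04
n7 = -9.04 / -0.113 = 80 kg/s

80 kg/s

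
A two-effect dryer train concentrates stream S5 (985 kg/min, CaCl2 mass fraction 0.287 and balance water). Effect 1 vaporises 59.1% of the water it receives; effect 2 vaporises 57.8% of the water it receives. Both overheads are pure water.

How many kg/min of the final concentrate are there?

water in feed = 985×0.713 = 702.3 kg/min.
After stage 1: water left = (1−0.591)×702.3 = 287.24; stream total = 569.94 kg/min.
After stage 2: water left = (1−0.578)×287.24 = 121.22; final concentrate = 403.91 kg/min.

403.9 kg/min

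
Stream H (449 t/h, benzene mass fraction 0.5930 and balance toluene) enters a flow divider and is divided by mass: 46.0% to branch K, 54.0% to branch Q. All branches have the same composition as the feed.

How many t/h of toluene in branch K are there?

Branch K total = 0.460×449 = 206.54 t/h.
toluene in K = 0.407×206.54 = 84.062 t/h.

84.06 t/h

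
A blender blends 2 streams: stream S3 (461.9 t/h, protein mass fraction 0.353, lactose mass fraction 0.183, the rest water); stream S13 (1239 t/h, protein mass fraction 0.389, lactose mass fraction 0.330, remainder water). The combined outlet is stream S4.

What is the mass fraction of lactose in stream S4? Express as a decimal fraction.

0.290

Total flow out = 461.9 + 1239 = 1700.9 t/h.
lactose in = 461.9×0.183 + 1239×0.330 = 493.4 t/h.
lactose mass fraction in S4 = 493.4/1700.9 = 0.290.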